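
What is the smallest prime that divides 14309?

14309 is odd.
Digit sum 17, not divisible by 3.
Ends in 9: not divisible by 5.
7: 14309 = 7·2044 + 1
11: 14309 = 11·1300 + 9
13: 14309 = 13·1100 + 9
17: 14309 = 17·841 + 12
19: 14309 = 19·753 + 2
23: 14309 = 23·622 + 3
29: 14309 = 29·493 + 12
31: 14309 = 31·461 + 18
37: 14309 = 37·386 + 27
41: 14309 = 41·349

41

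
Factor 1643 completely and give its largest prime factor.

53

1643 = 31 · 53
53 is prime.
So 1643 = 31 · 53; the largest prime factor is 53.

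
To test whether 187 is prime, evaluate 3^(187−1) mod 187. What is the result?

3^1 ≡ 3 (mod 187)
3^2 ≡ 3^2 = 9 ≡ 9 (mod 187)
3^4 ≡ 9^2 = 81 ≡ 81 (mod 187)
3^8 ≡ 81^2 = 6561 ≡ 16 (mod 187)
3^16 ≡ 16^2 = 256 ≡ 69 (mod 187)
3^32 ≡ 69^2 = 4761 ≡ 86 (mod 187)
3^64 ≡ 86^2 = 7396 ≡ 103 (mod 187)
3^128 ≡ 103^2 = 10609 ≡ 137 (mod 187)
186 = 128 + 32 + 16 + 8 + 2 in binary powers of 2.
So 3^186 ≡ 137 · 86 · 69 · 16 · 9 ≡ 25 (mod 187).
Since 25 ≠ 1, base 3 is a Fermat witness: 187 is composite.

25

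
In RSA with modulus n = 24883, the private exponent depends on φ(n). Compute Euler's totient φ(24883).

24568

Factor: 24883 = 149 · 167.
φ(24883) = (149−1) · (167−1) = 148 · 166 = 24568.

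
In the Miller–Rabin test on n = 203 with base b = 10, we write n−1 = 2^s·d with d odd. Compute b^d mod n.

131

203 − 1 = 202 = 2^1 · 101, so d = 101.
10^1 ≡ 10 (mod 203)
10^2 ≡ 10^2 = 100 ≡ 100 (mod 203)
10^4 ≡ 100^2 = 10000 ≡ 53 (mod 203)
10^8 ≡ 53^2 = 2809 ≡ 170 (mod 203)
10^16 ≡ 170^2 = 28900 ≡ 74 (mod 203)
10^32 ≡ 74^2 = 5476 ≡ 198 (mod 203)
10^64 ≡ 198^2 = 39204 ≡ 25 (mod 203)
101 = 64 + 32 + 4 + 1 in binary powers of 2.
So 10^101 ≡ 25 · 198 · 53 · 10 ≡ 131 (mod 203).
Squaring chain: 131; never reaches −1, so base 10 is a Miller–Rabin witness that 203 is composite.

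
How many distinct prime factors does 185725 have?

185725 = 5^2 · 7429
7429 = 17 · 437
437 = 19 · 23
185725 = 5^2 · 17 · 19 · 23, which has 4 distinct prime factors.

4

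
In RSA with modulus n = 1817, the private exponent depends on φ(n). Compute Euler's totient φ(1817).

1716

Factor: 1817 = 23 · 79.
φ(1817) = (23−1) · (79−1) = 22 · 78 = 1716.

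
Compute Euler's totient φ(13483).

Factor: 13483 = 97 · 139.
φ(13483) = (97−1) · (139−1) = 96 · 138 = 13248.

13248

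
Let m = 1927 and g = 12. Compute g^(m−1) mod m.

12^1 ≡ 12 (mod 1927)
12^2 ≡ 12^2 = 144 ≡ 144 (mod 1927)
12^4 ≡ 144^2 = 20736 ≡ 1466 (mod 1927)
12^8 ≡ 1466^2 = 2149156 ≡ 551 (mod 1927)
12^16 ≡ 551^2 = 303601 ≡ 1062 (mod 1927)
12^32 ≡ 1062^2 = 1127844 ≡ 549 (mod 1927)
12^64 ≡ 549^2 = 301401 ≡ 789 (mod 1927)
12^128 ≡ 789^2 = 622521 ≡ 100 (mod 1927)
12^256 ≡ 100^2 = 10000 ≡ 365 (mod 1927)
12^512 ≡ 365^2 = 133225 ≡ 262 (mod 1927)
12^1024 ≡ 262^2 = 68644 ≡ 1199 (mod 1927)
1926 = 1024 + 512 + 256 + 128 + 4 + 2 in binary powers of 2.
So 12^1926 ≡ 1199 · 262 · 365 · 100 · 1466 · 144 ≡ 1840 (mod 1927).
Since 1840 ≠ 1, base 12 is a Fermat witness: 1927 is composite.

1840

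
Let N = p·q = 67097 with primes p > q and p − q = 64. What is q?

Since p = q + 64, we have 67097 = q(q + 64), so q² + 64q − 67097 = 0.
Discriminant: 64² + 4·67097 = 4096 + 268388 = 272484; √272484 = 522.
q = (−64 + 522)/2 = 229, and p = q + 64 = 293.
Check: 229 · 293 = 67097.

229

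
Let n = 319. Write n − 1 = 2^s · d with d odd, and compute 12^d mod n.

319 − 1 = 318 = 2^1 · 159, so d = 159.
12^1 ≡ 12 (mod 319)
12^2 ≡ 12^2 = 144 ≡ 144 (mod 319)
12^4 ≡ 144^2 = 20736 ≡ 1 (mod 319)
12^8 ≡ 1^2 = 1 ≡ 1 (mod 319)
12^16 ≡ 1^2 = 1 ≡ 1 (mod 319)
12^32 ≡ 1^2 = 1 ≡ 1 (mod 319)
12^64 ≡ 1^2 = 1 ≡ 1 (mod 319)
12^128 ≡ 1^2 = 1 ≡ 1 (mod 319)
159 = 128 + 16 + 8 + 4 + 2 + 1 in binary powers of 2.
So 12^159 ≡ 1 · 1 · 1 · 1 · 144 · 12 ≡ 133 (mod 319).
Squaring chain: 133; never reaches −1, so base 12 is a Miller–Rabin witness that 319 is composite.

133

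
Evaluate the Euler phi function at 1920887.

1872640

Factor: 1920887 = 89 · 113 · 191.
φ(1920887) = (89−1) · (113−1) · (191−1) = 88 · 112 · 190 = 1872640.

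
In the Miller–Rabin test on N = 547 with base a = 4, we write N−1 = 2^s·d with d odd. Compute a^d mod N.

1

547 − 1 = 546 = 2^1 · 273, so d = 273.
4^1 ≡ 4 (mod 547)
4^2 ≡ 4^2 = 16 ≡ 16 (mod 547)
4^4 ≡ 16^2 = 256 ≡ 256 (mod 547)
4^8 ≡ 256^2 = 65536 ≡ 443 (mod 547)
4^16 ≡ 443^2 = 196249 ≡ 423 (mod 547)
4^32 ≡ 423^2 = 178929 ≡ 60 (mod 547)
4^64 ≡ 60^2 = 3600 ≡ 318 (mod 547)
4^128 ≡ 318^2 = 101124 ≡ 476 (mod 547)
4^256 ≡ 476^2 = 226576 ≡ 118 (mod 547)
273 = 256 + 16 + 1 in binary powers of 2.
So 4^273 ≡ 118 · 423 · 4 ≡ 1 (mod 547).
Since 4^d ≡ 1 (mod 547), base 4 does not prove 547 composite.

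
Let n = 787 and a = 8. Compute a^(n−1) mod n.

8^1 ≡ 8 (mod 787)
8^2 ≡ 8^2 = 64 ≡ 64 (mod 787)
8^4 ≡ 64^2 = 4096 ≡ 161 (mod 787)
8^8 ≡ 161^2 = 25921 ≡ 737 (mod 787)
8^16 ≡ 737^2 = 543169 ≡ 139 (mod 787)
8^32 ≡ 139^2 = 19321 ≡ 433 (mod 787)
8^64 ≡ 433^2 = 187489 ≡ 183 (mod 787)
8^128 ≡ 183^2 = 33489 ≡ 435 (mod 787)
8^256 ≡ 435^2 = 189225 ≡ 345 (mod 787)
8^512 ≡ 345^2 = 119025 ≡ 188 (mod 787)
786 = 512 + 256 + 16 + 2 in binary powers of 2.
So 8^786 ≡ 188 · 345 · 139 · 64 ≡ 1 (mod 787).
Since the result is 1, base 8 gives no evidence that 787 is composite.

1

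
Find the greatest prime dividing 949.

949 = 13 · 73
73 is prime.
So 949 = 13 · 73; the largest prime factor is 73.

73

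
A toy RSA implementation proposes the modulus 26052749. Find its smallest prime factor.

26052749 is odd.
Digit sum 35, not divisible by 3.
Ends in 9: not divisible by 5.
7: 26052749 = 7·3721821 + 2
11: 26052749 = 11·2368431 + 8
13: 26052749 = 13·2004057 + 8
17: 26052749 = 17·1532514 + 11
19: 26052749 = 19·1371197 + 6
23: 26052749 = 23·1132728 + 5
29: 26052749 = 29·898370 + 19
31: 26052749 = 31·840411 + 8
37: 26052749 = 37·704128 + 13
41: 26052749 = 41·635432 + 37
43: 26052749 = 43·605877 + 38
47: 26052749 = 47·554313 + 38
53: 26052749 = 53·491561 + 16
59: 26052749 = 59·441572 + 1
61: 26052749 = 61·427094 + 15
67: 26052749 = 67·388847

67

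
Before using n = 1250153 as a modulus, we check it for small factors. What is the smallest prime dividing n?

1250153 is odd.
Digit sum 17, not divisible by 3.
Ends in 3: not divisible by 5.
7: 1250153 = 7·178593 + 2
11: 1250153 = 11·113650 + 3
13: 1250153 = 13·96165 + 8
17: 1250153 = 17·73538 + 7
19: 1250153 = 19·65797 + 10
23: 1250153 = 23·54354 + 11
29: 1250153 = 29·43108 + 21
31: 1250153 = 31·40327 + 16
37: 1250153 = 37·33787 + 34
41: 1250153 = 41·30491 + 22
43: 1250153 = 43·29073 + 14
47: 1250153 = 47·26599

47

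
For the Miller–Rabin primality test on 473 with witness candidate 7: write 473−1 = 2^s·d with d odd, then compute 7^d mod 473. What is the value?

338

473 − 1 = 472 = 2^3 · 59, so d = 59.
7^1 ≡ 7 (mod 473)
7^2 ≡ 7^2 = 49 ≡ 49 (mod 473)
7^4 ≡ 49^2 = 2401 ≡ 36 (mod 473)
7^8 ≡ 36^2 = 1296 ≡ 350 (mod 473)
7^16 ≡ 350^2 = 122500 ≡ 466 (mod 473)
7^32 ≡ 466^2 = 217156 ≡ 49 (mod 473)
59 = 32 + 16 + 8 + 2 + 1 in binary powers of 2.
So 7^59 ≡ 49 · 466 · 350 · 49 · 7 ≡ 338 (mod 473).
Squaring chain: 338 → 251 → 92; never reaches −1, so base 7 is a Miller–Rabin witness that 473 is composite.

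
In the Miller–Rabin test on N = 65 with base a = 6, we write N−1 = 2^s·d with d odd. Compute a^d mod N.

6

65 − 1 = 64 = 2^6 · 1, so d = 1.
6^1 ≡ 6 (mod 65)
1 = 1 in binary powers of 2.
So 6^1 ≡ 6 ≡ 6 (mod 65).
Squaring chain: 6 → 36 → 61 → 16 → 61 → 16; never reaches −1, so base 6 is a Miller–Rabin witness that 65 is composite.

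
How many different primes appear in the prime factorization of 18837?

4

18837 = 3^2 · 2093
2093 = 7 · 299
299 = 13 · 23
18837 = 3^2 · 7 · 13 · 23, which has 4 distinct prime factors.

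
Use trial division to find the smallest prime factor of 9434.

2

9434 is even: 2 divides it.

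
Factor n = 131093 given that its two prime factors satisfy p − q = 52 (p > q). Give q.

Since p = q + 52, we have 131093 = q(q + 52), so q² + 52q − 131093 = 0.
Discriminant: 52² + 4·131093 = 2704 + 524372 = 527076; √527076 = 726.
q = (−52 + 726)/2 = 337, and p = q + 52 = 389.
Check: 337 · 389 = 131093.

337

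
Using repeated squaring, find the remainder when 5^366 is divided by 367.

1

5^1 ≡ 5 (mod 367)
5^2 ≡ 5^2 = 25 ≡ 25 (mod 367)
5^4 ≡ 25^2 = 625 ≡ 258 (mod 367)
5^8 ≡ 258^2 = 66564 ≡ 137 (mod 367)
5^16 ≡ 137^2 = 18769 ≡ 52 (mod 367)
5^32 ≡ 52^2 = 2704 ≡ 135 (mod 367)
5^64 ≡ 135^2 = 18225 ≡ 242 (mod 367)
5^128 ≡ 242^2 = 58564 ≡ 211 (mod 367)
5^256 ≡ 211^2 = 44521 ≡ 114 (mod 367)
366 = 256 + 64 + 32 + 8 + 4 + 2 in binary powers of 2.
So 5^366 ≡ 114 · 242 · 135 · 137 · 258 · 25 ≡ 1 (mod 367).
Since the result is 1, base 5 gives no evidence that 367 is composite.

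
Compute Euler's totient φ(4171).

Factor: 4171 = 43 · 97.
φ(4171) = (43−1) · (97−1) = 42 · 96 = 4032.

4032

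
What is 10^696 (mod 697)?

543

10^1 ≡ 10 (mod 697)
10^2 ≡ 10^2 = 100 ≡ 100 (mod 697)
10^4 ≡ 100^2 = 10000 ≡ 242 (mod 697)
10^8 ≡ 242^2 = 58564 ≡ 16 (mod 697)
10^16 ≡ 16^2 = 256 ≡ 256 (mod 697)
10^32 ≡ 256^2 = 65536 ≡ 18 (mod 697)
10^64 ≡ 18^2 = 324 ≡ 324 (mod 697)
10^128 ≡ 324^2 = 104976 ≡ 426 (mod 697)
10^256 ≡ 426^2 = 181476 ≡ 256 (mod 697)
10^512 ≡ 256^2 = 65536 ≡ 18 (mod 697)
696 = 512 + 128 + 32 + 16 + 8 in binary powers of 2.
So 10^696 ≡ 18 · 426 · 18 · 256 · 16 ≡ 543 (mod 697).
Since 543 ≠ 1, base 10 is a Fermat witness: 697 is composite.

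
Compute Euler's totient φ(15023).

Factor: 15023 = 83 · 181.
φ(15023) = (83−1) · (181−1) = 82 · 180 = 14760.

14760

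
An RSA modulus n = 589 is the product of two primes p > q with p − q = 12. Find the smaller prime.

19

Since p = q + 12, we have 589 = q(q + 12), so q² + 12q − 589 = 0.
Discriminant: 12² + 4·589 = 144 + 2356 = 2500; √2500 = 50.
q = (−12 + 50)/2 = 19, and p = q + 12 = 31.
Check: 19 · 31 = 589.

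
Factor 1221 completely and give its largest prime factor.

1221 = 3 · 407
407 = 11 · 37
37 is prime.
So 1221 = 3 · 11 · 37; the largest prime factor is 37.

37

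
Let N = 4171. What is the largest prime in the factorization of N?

4171 = 43 · 97
97 is prime.
So 4171 = 43 · 97; the largest prime factor is 97.

97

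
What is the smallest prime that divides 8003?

53

8003 is odd.
Digit sum 11, not divisible by 3.
Ends in 3: not divisible by 5.
7: 8003 = 7·1143 + 2
11: 8003 = 11·727 + 6
13: 8003 = 13·615 + 8
17: 8003 = 17·470 + 13
19: 8003 = 19·421 + 4
23: 8003 = 23·347 + 22
29: 8003 = 29·275 + 28
31: 8003 = 31·258 + 5
37: 8003 = 37·216 + 11
41: 8003 = 41·195 + 8
43: 8003 = 43·186 + 5
47: 8003 = 47·170 + 13
53: 8003 = 53·151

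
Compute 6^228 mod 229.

1

6^1 ≡ 6 (mod 229)
6^2 ≡ 6^2 = 36 ≡ 36 (mod 229)
6^4 ≡ 36^2 = 1296 ≡ 151 (mod 229)
6^8 ≡ 151^2 = 22801 ≡ 130 (mod 229)
6^16 ≡ 130^2 = 16900 ≡ 183 (mod 229)
6^32 ≡ 183^2 = 33489 ≡ 55 (mod 229)
6^64 ≡ 55^2 = 3025 ≡ 48 (mod 229)
6^128 ≡ 48^2 = 2304 ≡ 14 (mod 229)
228 = 128 + 64 + 32 + 4 in binary powers of 2.
So 6^228 ≡ 14 · 48 · 55 · 151 ≡ 1 (mod 229).
Since the result is 1, base 6 gives no evidence that 229 is composite.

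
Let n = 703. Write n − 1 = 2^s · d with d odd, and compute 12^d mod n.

703 − 1 = 702 = 2^1 · 351, so d = 351.
12^1 ≡ 12 (mod 703)
12^2 ≡ 12^2 = 144 ≡ 144 (mod 703)
12^4 ≡ 144^2 = 20736 ≡ 349 (mod 703)
12^8 ≡ 349^2 = 121801 ≡ 182 (mod 703)
12^16 ≡ 182^2 = 33124 ≡ 83 (mod 703)
12^32 ≡ 83^2 = 6889 ≡ 562 (mod 703)
12^64 ≡ 562^2 = 315844 ≡ 197 (mod 703)
12^128 ≡ 197^2 = 38809 ≡ 144 (mod 703)
12^256 ≡ 144^2 = 20736 ≡ 349 (mod 703)
351 = 256 + 64 + 16 + 8 + 4 + 2 + 1 in binary powers of 2.
So 12^351 ≡ 349 · 197 · 83 · 182 · 349 · 144 · 12 ≡ 75 (mod 703).
Squaring chain: 75; never reaches −1, so base 12 is a Miller–Rabin witness that 703 is composite.

75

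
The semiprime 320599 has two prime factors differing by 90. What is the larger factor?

613

Since p = q + 90, we have 320599 = q(q + 90), so q² + 90q − 320599 = 0.
Discriminant: 90² + 4·320599 = 8100 + 1282396 = 1290496; √1290496 = 1136.
q = (−90 + 1136)/2 = 523, and p = q + 90 = 613.
Check: 523 · 613 = 320599.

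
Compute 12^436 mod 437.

12^1 ≡ 12 (mod 437)
12^2 ≡ 12^2 = 144 ≡ 144 (mod 437)
12^4 ≡ 144^2 = 20736 ≡ 197 (mod 437)
12^8 ≡ 197^2 = 38809 ≡ 353 (mod 437)
12^16 ≡ 353^2 = 124609 ≡ 64 (mod 437)
12^32 ≡ 64^2 = 4096 ≡ 163 (mod 437)
12^64 ≡ 163^2 = 26569 ≡ 349 (mod 437)
12^128 ≡ 349^2 = 121801 ≡ 315 (mod 437)
12^256 ≡ 315^2 = 99225 ≡ 26 (mod 437)
436 = 256 + 128 + 32 + 16 + 4 in binary powers of 2.
So 12^436 ≡ 26 · 315 · 163 · 64 · 197 ≡ 292 (mod 437).
Since 292 ≠ 1, base 12 is a Fermat witness: 437 is composite.

292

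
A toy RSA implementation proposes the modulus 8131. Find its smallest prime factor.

47

8131 is odd.
Digit sum 13, not divisible by 3.
Ends in 1: not divisible by 5.
7: 8131 = 7·1161 + 4
11: 8131 = 11·739 + 2
13: 8131 = 13·625 + 6
17: 8131 = 17·478 + 5
19: 8131 = 19·427 + 18
23: 8131 = 23·353 + 12
29: 8131 = 29·280 + 11
31: 8131 = 31·262 + 9
37: 8131 = 37·219 + 28
41: 8131 = 41·198 + 13
43: 8131 = 43·189 + 4
47: 8131 = 47·173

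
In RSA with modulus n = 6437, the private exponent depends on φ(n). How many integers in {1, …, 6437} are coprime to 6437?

Factor: 6437 = 41 · 157.
φ(6437) = (41−1) · (157−1) = 40 · 156 = 6240.

6240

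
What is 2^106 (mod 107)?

2^1 ≡ 2 (mod 107)
2^2 ≡ 2^2 = 4 ≡ 4 (mod 107)
2^4 ≡ 4^2 = 16 ≡ 16 (mod 107)
2^8 ≡ 16^2 = 256 ≡ 42 (mod 107)
2^16 ≡ 42^2 = 1764 ≡ 52 (mod 107)
2^32 ≡ 52^2 = 2704 ≡ 29 (mod 107)
2^64 ≡ 29^2 = 841 ≡ 92 (mod 107)
106 = 64 + 32 + 8 + 2 in binary powers of 2.
So 2^106 ≡ 92 · 29 · 42 · 4 ≡ 1 (mod 107).
Since the result is 1, base 2 gives no evidence that 107 is composite.

1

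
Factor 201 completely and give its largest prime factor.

201 = 3 · 67
67 is prime.
So 201 = 3 · 67; the largest prime factor is 67.

67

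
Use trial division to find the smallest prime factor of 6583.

6583 is odd.
Digit sum 22, not divisible by 3.
Ends in 3: not divisible by 5.
7: 6583 = 7·940 + 3
11: 6583 = 11·598 + 5
13: 6583 = 13·506 + 5
17: 6583 = 17·387 + 4
19: 6583 = 19·346 + 9
23: 6583 = 23·286 + 5
29: 6583 = 29·227

29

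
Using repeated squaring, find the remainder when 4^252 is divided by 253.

236

4^1 ≡ 4 (mod 253)
4^2 ≡ 4^2 = 16 ≡ 16 (mod 253)
4^4 ≡ 16^2 = 256 ≡ 3 (mod 253)
4^8 ≡ 3^2 = 9 ≡ 9 (mod 253)
4^16 ≡ 9^2 = 81 ≡ 81 (mod 253)
4^32 ≡ 81^2 = 6561 ≡ 236 (mod 253)
4^64 ≡ 236^2 = 55696 ≡ 36 (mod 253)
4^128 ≡ 36^2 = 1296 ≡ 31 (mod 253)
252 = 128 + 64 + 32 + 16 + 8 + 4 in binary powers of 2.
So 4^252 ≡ 31 · 36 · 236 · 81 · 9 · 3 ≡ 236 (mod 253).
Since 236 ≠ 1, base 4 is a Fermat witness: 253 is composite.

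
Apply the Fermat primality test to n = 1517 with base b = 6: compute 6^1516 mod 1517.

6^1 ≡ 6 (mod 1517)
6^2 ≡ 6^2 = 36 ≡ 36 (mod 1517)
6^4 ≡ 36^2 = 1296 ≡ 1296 (mod 1517)
6^8 ≡ 1296^2 = 1679616 ≡ 297 (mod 1517)
6^16 ≡ 297^2 = 88209 ≡ 223 (mod 1517)
6^32 ≡ 223^2 = 49729 ≡ 1185 (mod 1517)
6^64 ≡ 1185^2 = 1404225 ≡ 1000 (mod 1517)
6^128 ≡ 1000^2 = 1000000 ≡ 297 (mod 1517)
6^256 ≡ 297^2 = 88209 ≡ 223 (mod 1517)
6^512 ≡ 223^2 = 49729 ≡ 1185 (mod 1517)
6^1024 ≡ 1185^2 = 1404225 ≡ 1000 (mod 1517)
1516 = 1024 + 256 + 128 + 64 + 32 + 8 + 4 in binary powers of 2.
So 6^1516 ≡ 1000 · 223 · 297 · 1000 · 1185 · 297 · 1296 ≡ 556 (mod 1517).
Since 556 ≠ 1, base 6 is a Fermat witness: 1517 is composite.

556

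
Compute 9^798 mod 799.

225

9^1 ≡ 9 (mod 799)
9^2 ≡ 9^2 = 81 ≡ 81 (mod 799)
9^4 ≡ 81^2 = 6561 ≡ 169 (mod 799)
9^8 ≡ 169^2 = 28561 ≡ 596 (mod 799)
9^16 ≡ 596^2 = 355216 ≡ 460 (mod 799)
9^32 ≡ 460^2 = 211600 ≡ 664 (mod 799)
9^64 ≡ 664^2 = 440896 ≡ 647 (mod 799)
9^128 ≡ 647^2 = 418609 ≡ 732 (mod 799)
9^256 ≡ 732^2 = 535824 ≡ 494 (mod 799)
9^512 ≡ 494^2 = 244036 ≡ 341 (mod 799)
798 = 512 + 256 + 16 + 8 + 4 + 2 in binary powers of 2.
So 9^798 ≡ 341 · 494 · 460 · 596 · 169 · 81 ≡ 225 (mod 799).
Since 225 ≠ 1, base 9 is a Fermat witness: 799 is composite.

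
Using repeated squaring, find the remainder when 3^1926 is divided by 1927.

3^1 ≡ 3 (mod 1927)
3^2 ≡ 3^2 = 9 ≡ 9 (mod 1927)
3^4 ≡ 9^2 = 81 ≡ 81 (mod 1927)
3^8 ≡ 81^2 = 6561 ≡ 780 (mod 1927)
3^16 ≡ 780^2 = 608400 ≡ 1395 (mod 1927)
3^32 ≡ 1395^2 = 1946025 ≡ 1682 (mod 1927)
3^64 ≡ 1682^2 = 2829124 ≡ 288 (mod 1927)
3^128 ≡ 288^2 = 82944 ≡ 83 (mod 1927)
3^256 ≡ 83^2 = 6889 ≡ 1108 (mod 1927)
3^512 ≡ 1108^2 = 1227664 ≡ 165 (mod 1927)
3^1024 ≡ 165^2 = 27225 ≡ 247 (mod 1927)
1926 = 1024 + 512 + 256 + 128 + 4 + 2 in binary powers of 2.
So 3^1926 ≡ 247 · 165 · 1108 · 83 · 81 · 9 ≡ 237 (mod 1927).
Since 237 ≠ 1, base 3 is a Fermat witness: 1927 is composite.

237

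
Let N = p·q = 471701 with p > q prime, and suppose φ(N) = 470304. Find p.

829

φ(n) = (p−1)(q−1) = n − (p+q) + 1, so p + q = 471701 − 470304 + 1 = 1398.
p and q are the roots of t² − 1398t + 471701 = 0.
Discriminant: 1398² − 4·471701 = 1954404 − 1886804 = 67600; √67600 = 260.
q = (1398 − 260)/2 = 569, p = (1398 + 260)/2 = 829.
Check: 569 · 829 = 471701.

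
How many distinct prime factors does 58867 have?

58867 = 37^2 · 43
58867 = 37^2 · 43, which has 2 distinct prime factors.

2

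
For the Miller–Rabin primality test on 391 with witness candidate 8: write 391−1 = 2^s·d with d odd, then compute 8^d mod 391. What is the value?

257

391 − 1 = 390 = 2^1 · 195, so d = 195.
8^1 ≡ 8 (mod 391)
8^2 ≡ 8^2 = 64 ≡ 64 (mod 391)
8^4 ≡ 64^2 = 4096 ≡ 186 (mod 391)
8^8 ≡ 186^2 = 34596 ≡ 188 (mod 391)
8^16 ≡ 188^2 = 35344 ≡ 154 (mod 391)
8^32 ≡ 154^2 = 23716 ≡ 256 (mod 391)
8^64 ≡ 256^2 = 65536 ≡ 239 (mod 391)
8^128 ≡ 239^2 = 57121 ≡ 35 (mod 391)
195 = 128 + 64 + 2 + 1 in binary powers of 2.
So 8^195 ≡ 35 · 239 · 64 · 8 ≡ 257 (mod 391).
Squaring chain: 257; never reaches −1, so base 8 is a Miller–Rabin witness that 391 is composite.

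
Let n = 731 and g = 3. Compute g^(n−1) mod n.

195

3^1 ≡ 3 (mod 731)
3^2 ≡ 3^2 = 9 ≡ 9 (mod 731)
3^4 ≡ 9^2 = 81 ≡ 81 (mod 731)
3^8 ≡ 81^2 = 6561 ≡ 713 (mod 731)
3^16 ≡ 713^2 = 508369 ≡ 324 (mod 731)
3^32 ≡ 324^2 = 104976 ≡ 443 (mod 731)
3^64 ≡ 443^2 = 196249 ≡ 341 (mod 731)
3^128 ≡ 341^2 = 116281 ≡ 52 (mod 731)
3^256 ≡ 52^2 = 2704 ≡ 511 (mod 731)
3^512 ≡ 511^2 = 261121 ≡ 154 (mod 731)
730 = 512 + 128 + 64 + 16 + 8 + 2 in binary powers of 2.
So 3^730 ≡ 154 · 52 · 341 · 324 · 713 · 9 ≡ 195 (mod 731).
Since 195 ≠ 1, base 3 is a Fermat witness: 731 is composite.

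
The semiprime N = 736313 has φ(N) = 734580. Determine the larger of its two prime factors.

991

φ(n) = (p−1)(q−1) = n − (p+q) + 1, so p + q = 736313 − 734580 + 1 = 1734.
p and q are the roots of t² − 1734t + 736313 = 0.
Discriminant: 1734² − 4·736313 = 3006756 − 2945252 = 61504; √61504 = 248.
q = (1734 − 248)/2 = 743, p = (1734 + 248)/2 = 991.
Check: 743 · 991 = 736313.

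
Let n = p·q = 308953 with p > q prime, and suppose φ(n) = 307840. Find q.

φ(n) = (p−1)(q−1) = n − (p+q) + 1, so p + q = 308953 − 307840 + 1 = 1114.
p and q are the roots of t² − 1114t + 308953 = 0.
Discriminant: 1114² − 4·308953 = 1240996 − 1235812 = 5184; √5184 = 72.
q = (1114 − 72)/2 = 521, p = (1114 + 72)/2 = 593.
Check: 521 · 593 = 308953.

521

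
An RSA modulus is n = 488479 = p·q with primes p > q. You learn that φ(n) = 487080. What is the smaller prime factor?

661

φ(n) = (p−1)(q−1) = n − (p+q) + 1, so p + q = 488479 − 487080 + 1 = 1400.
p and q are the roots of t² − 1400t + 488479 = 0.
Discriminant: 1400² − 4·488479 = 1960000 − 1953916 = 6084; √6084 = 78.
q = (1400 − 78)/2 = 661, p = (1400 + 78)/2 = 739.
Check: 661 · 739 = 488479.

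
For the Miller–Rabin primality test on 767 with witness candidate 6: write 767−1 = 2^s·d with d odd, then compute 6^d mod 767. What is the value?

544

767 − 1 = 766 = 2^1 · 383, so d = 383.
6^1 ≡ 6 (mod 767)
6^2 ≡ 6^2 = 36 ≡ 36 (mod 767)
6^4 ≡ 36^2 = 1296 ≡ 529 (mod 767)
6^8 ≡ 529^2 = 279841 ≡ 653 (mod 767)
6^16 ≡ 653^2 = 426409 ≡ 724 (mod 767)
6^32 ≡ 724^2 = 524176 ≡ 315 (mod 767)
6^64 ≡ 315^2 = 99225 ≡ 282 (mod 767)
6^128 ≡ 282^2 = 79524 ≡ 523 (mod 767)
6^256 ≡ 523^2 = 273529 ≡ 477 (mod 767)
383 = 256 + 64 + 32 + 16 + 8 + 4 + 2 + 1 in binary powers of 2.
So 6^383 ≡ 477 · 282 · 315 · 724 · 653 · 529 · 36 · 6 ≡ 544 (mod 767).
Squaring chain: 544; never reaches −1, so base 6 is a Miller–Rabin witness that 767 is composite.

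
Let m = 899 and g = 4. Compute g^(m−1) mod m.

4^1 ≡ 4 (mod 899)
4^2 ≡ 4^2 = 16 ≡ 16 (mod 899)
4^4 ≡ 16^2 = 256 ≡ 256 (mod 899)
4^8 ≡ 256^2 = 65536 ≡ 808 (mod 899)
4^16 ≡ 808^2 = 652864 ≡ 190 (mod 899)
4^32 ≡ 190^2 = 36100 ≡ 140 (mod 899)
4^64 ≡ 140^2 = 19600 ≡ 721 (mod 899)
4^128 ≡ 721^2 = 519841 ≡ 219 (mod 899)
4^256 ≡ 219^2 = 47961 ≡ 314 (mod 899)
4^512 ≡ 314^2 = 98596 ≡ 605 (mod 899)
898 = 512 + 256 + 128 + 2 in binary powers of 2.
So 4^898 ≡ 605 · 314 · 219 · 16 ≡ 219 (mod 899).
Since 219 ≠ 1, base 4 is a Fermat witness: 899 is composite.

219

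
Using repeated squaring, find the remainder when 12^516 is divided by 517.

12^1 ≡ 12 (mod 517)
12^2 ≡ 12^2 = 144 ≡ 144 (mod 517)
12^4 ≡ 144^2 = 20736 ≡ 56 (mod 517)
12^8 ≡ 56^2 = 3136 ≡ 34 (mod 517)
12^16 ≡ 34^2 = 1156 ≡ 122 (mod 517)
12^32 ≡ 122^2 = 14884 ≡ 408 (mod 517)
12^64 ≡ 408^2 = 166464 ≡ 507 (mod 517)
12^128 ≡ 507^2 = 257049 ≡ 100 (mod 517)
12^256 ≡ 100^2 = 10000 ≡ 177 (mod 517)
12^512 ≡ 177^2 = 31329 ≡ 309 (mod 517)
516 = 512 + 4 in binary powers of 2.
So 12^516 ≡ 309 · 56 ≡ 243 (mod 517).
Since 243 ≠ 1, base 12 is a Fermat witness: 517 is composite.

243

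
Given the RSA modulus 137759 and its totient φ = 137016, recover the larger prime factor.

397

φ(n) = (p−1)(q−1) = n − (p+q) + 1, so p + q = 137759 − 137016 + 1 = 744.
p and q are the roots of t² − 744t + 137759 = 0.
Discriminant: 744² − 4·137759 = 553536 − 551036 = 2500; √2500 = 50.
q = (744 − 50)/2 = 347, p = (744 + 50)/2 = 397.
Check: 347 · 397 = 137759.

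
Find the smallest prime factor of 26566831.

79

26566831 is odd.
Digit sum 37, not divisible by 3.
Ends in 1: not divisible by 5.
7: 26566831 = 7·3795261 + 4
11: 26566831 = 11·2415166 + 5
13: 26566831 = 13·2043602 + 5
17: 26566831 = 17·1562754 + 13
19: 26566831 = 19·1398254 + 5
23: 26566831 = 23·1155079 + 14
29: 26566831 = 29·916097 + 18
31: 26566831 = 31·856994 + 17
37: 26566831 = 37·718022 + 17
41: 26566831 = 41·647971 + 20
43: 26566831 = 43·617833 + 12
47: 26566831 = 47·565251 + 34
53: 26566831 = 53·501260 + 51
59: 26566831 = 59·450285 + 16
61: 26566831 = 61·435521 + 50
67: 26566831 = 67·396519 + 58
71: 26566831 = 71·374180 + 51
73: 26566831 = 73·363929 + 14
79: 26566831 = 79·336289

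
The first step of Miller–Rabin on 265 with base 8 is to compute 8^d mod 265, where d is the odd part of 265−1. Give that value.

265 − 1 = 264 = 2^3 · 33, so d = 33.
8^1 ≡ 8 (mod 265)
8^2 ≡ 8^2 = 64 ≡ 64 (mod 265)
8^4 ≡ 64^2 = 4096 ≡ 121 (mod 265)
8^8 ≡ 121^2 = 14641 ≡ 66 (mod 265)
8^16 ≡ 66^2 = 4356 ≡ 116 (mod 265)
8^32 ≡ 116^2 = 13456 ≡ 206 (mod 265)
33 = 32 + 1 in binary powers of 2.
So 8^33 ≡ 206 · 8 ≡ 58 (mod 265).
Squaring chain: 58 → 184 → 201; never reaches −1, so base 8 is a Miller–Rabin witness that 265 is composite.

58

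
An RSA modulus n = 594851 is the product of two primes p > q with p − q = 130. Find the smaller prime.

Since p = q + 130, we have 594851 = q(q + 130), so q² + 130q − 594851 = 0.
Discriminant: 130² + 4·594851 = 16900 + 2379404 = 2396304; √2396304 = 1548.
q = (−130 + 1548)/2 = 709, and p = q + 130 = 839.
Check: 709 · 839 = 594851.

709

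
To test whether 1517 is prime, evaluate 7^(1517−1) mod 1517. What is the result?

107

7^1 ≡ 7 (mod 1517)
7^2 ≡ 7^2 = 49 ≡ 49 (mod 1517)
7^4 ≡ 49^2 = 2401 ≡ 884 (mod 1517)
7^8 ≡ 884^2 = 781456 ≡ 201 (mod 1517)
7^16 ≡ 201^2 = 40401 ≡ 959 (mod 1517)
7^32 ≡ 959^2 = 919681 ≡ 379 (mod 1517)
7^64 ≡ 379^2 = 143641 ≡ 1043 (mod 1517)
7^128 ≡ 1043^2 = 1087849 ≡ 160 (mod 1517)
7^256 ≡ 160^2 = 25600 ≡ 1328 (mod 1517)
7^512 ≡ 1328^2 = 1763584 ≡ 830 (mod 1517)
7^1024 ≡ 830^2 = 688900 ≡ 182 (mod 1517)
1516 = 1024 + 256 + 128 + 64 + 32 + 8 + 4 in binary powers of 2.
So 7^1516 ≡ 182 · 1328 · 160 · 1043 · 379 · 201 · 884 ≡ 107 (mod 1517).
Since 107 ≠ 1, base 7 is a Fermat witness: 1517 is composite.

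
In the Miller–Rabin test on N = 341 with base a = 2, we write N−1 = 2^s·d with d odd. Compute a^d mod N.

32

341 − 1 = 340 = 2^2 · 85, so d = 85.
2^1 ≡ 2 (mod 341)
2^2 ≡ 2^2 = 4 ≡ 4 (mod 341)
2^4 ≡ 4^2 = 16 ≡ 16 (mod 341)
2^8 ≡ 16^2 = 256 ≡ 256 (mod 341)
2^16 ≡ 256^2 = 65536 ≡ 64 (mod 341)
2^32 ≡ 64^2 = 4096 ≡ 4 (mod 341)
2^64 ≡ 4^2 = 16 ≡ 16 (mod 341)
85 = 64 + 16 + 4 + 1 in binary powers of 2.
So 2^85 ≡ 16 · 64 · 16 · 2 ≡ 32 (mod 341).
Squaring chain: 32 → 1; never reaches −1, so base 2 is a Miller–Rabin witness that 341 is composite.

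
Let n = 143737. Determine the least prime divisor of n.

143737 is odd.
Digit sum 25, not divisible by 3.
Ends in 7: not divisible by 5.
7: 143737 = 7·20533 + 6
11: 143737 = 11·13067

11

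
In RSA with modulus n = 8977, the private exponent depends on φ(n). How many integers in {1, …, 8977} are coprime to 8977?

Factor: 8977 = 47 · 191.
φ(8977) = (47−1) · (191−1) = 46 · 190 = 8740.

8740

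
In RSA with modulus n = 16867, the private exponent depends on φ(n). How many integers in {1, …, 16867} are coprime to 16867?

16600

Factor: 16867 = 101 · 167.
φ(16867) = (101−1) · (167−1) = 100 · 166 = 16600.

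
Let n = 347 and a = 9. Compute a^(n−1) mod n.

1

9^1 ≡ 9 (mod 347)
9^2 ≡ 9^2 = 81 ≡ 81 (mod 347)
9^4 ≡ 81^2 = 6561 ≡ 315 (mod 347)
9^8 ≡ 315^2 = 99225 ≡ 330 (mod 347)
9^16 ≡ 330^2 = 108900 ≡ 289 (mod 347)
9^32 ≡ 289^2 = 83521 ≡ 241 (mod 347)
9^64 ≡ 241^2 = 58081 ≡ 132 (mod 347)
9^128 ≡ 132^2 = 17424 ≡ 74 (mod 347)
9^256 ≡ 74^2 = 5476 ≡ 271 (mod 347)
346 = 256 + 64 + 16 + 8 + 2 in binary powers of 2.
So 9^346 ≡ 271 · 132 · 289 · 330 · 81 ≡ 1 (mod 347).
Since the result is 1, base 9 gives no evidence that 347 is composite.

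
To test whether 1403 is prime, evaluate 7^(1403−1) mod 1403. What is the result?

7^1 ≡ 7 (mod 1403)
7^2 ≡ 7^2 = 49 ≡ 49 (mod 1403)
7^4 ≡ 49^2 = 2401 ≡ 998 (mod 1403)
7^8 ≡ 998^2 = 996004 ≡ 1277 (mod 1403)
7^16 ≡ 1277^2 = 1630729 ≡ 443 (mod 1403)
7^32 ≡ 443^2 = 196249 ≡ 1232 (mod 1403)
7^64 ≡ 1232^2 = 1517824 ≡ 1181 (mod 1403)
7^128 ≡ 1181^2 = 1394761 ≡ 179 (mod 1403)
7^256 ≡ 179^2 = 32041 ≡ 1175 (mod 1403)
7^512 ≡ 1175^2 = 1380625 ≡ 73 (mod 1403)
7^1024 ≡ 73^2 = 5329 ≡ 1120 (mod 1403)
1402 = 1024 + 256 + 64 + 32 + 16 + 8 + 2 in binary powers of 2.
So 7^1402 ≡ 1120 · 1175 · 1181 · 1232 · 443 · 1277 · 49 ≡ 351 (mod 1403).
Since 351 ≠ 1, base 7 is a Fermat witness: 1403 is composite.

351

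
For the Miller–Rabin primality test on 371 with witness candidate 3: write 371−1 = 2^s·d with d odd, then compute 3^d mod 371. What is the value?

26

371 − 1 = 370 = 2^1 · 185, so d = 185.
3^1 ≡ 3 (mod 371)
3^2 ≡ 3^2 = 9 ≡ 9 (mod 371)
3^4 ≡ 9^2 = 81 ≡ 81 (mod 371)
3^8 ≡ 81^2 = 6561 ≡ 254 (mod 371)
3^16 ≡ 254^2 = 64516 ≡ 333 (mod 371)
3^32 ≡ 333^2 = 110889 ≡ 331 (mod 371)
3^64 ≡ 331^2 = 109561 ≡ 116 (mod 371)
3^128 ≡ 116^2 = 13456 ≡ 100 (mod 371)
185 = 128 + 32 + 16 + 8 + 1 in binary powers of 2.
So 3^185 ≡ 100 · 331 · 333 · 254 · 3 ≡ 26 (mod 371).
Squaring chain: 26; never reaches −1, so base 3 is a Miller–Rabin witness that 371 is composite.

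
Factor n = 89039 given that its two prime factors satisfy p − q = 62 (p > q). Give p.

331

Since p = q + 62, we have 89039 = q(q + 62), so q² + 62q − 89039 = 0.
Discriminant: 62² + 4·89039 = 3844 + 356156 = 360000; √360000 = 600.
q = (−62 + 600)/2 = 269, and p = q + 62 = 331.
Check: 269 · 331 = 89039.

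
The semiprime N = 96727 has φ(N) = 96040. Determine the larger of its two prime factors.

φ(n) = (p−1)(q−1) = n − (p+q) + 1, so p + q = 96727 − 96040 + 1 = 688.
p and q are the roots of t² − 688t + 96727 = 0.
Discriminant: 688² − 4·96727 = 473344 − 386908 = 86436; √86436 = 294.
q = (688 − 294)/2 = 197, p = (688 + 294)/2 = 491.
Check: 197 · 491 = 96727.

491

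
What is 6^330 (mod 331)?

6^1 ≡ 6 (mod 331)
6^2 ≡ 6^2 = 36 ≡ 36 (mod 331)
6^4 ≡ 36^2 = 1296 ≡ 303 (mod 331)
6^8 ≡ 303^2 = 91809 ≡ 122 (mod 331)
6^16 ≡ 122^2 = 14884 ≡ 320 (mod 331)
6^32 ≡ 320^2 = 102400 ≡ 121 (mod 331)
6^64 ≡ 121^2 = 14641 ≡ 77 (mod 331)
6^128 ≡ 77^2 = 5929 ≡ 302 (mod 331)
6^256 ≡ 302^2 = 91204 ≡ 179 (mod 331)
330 = 256 + 64 + 8 + 2 in binary powers of 2.
So 6^330 ≡ 179 · 77 · 122 · 36 ≡ 1 (mod 331).
Since the result is 1, base 6 gives no evidence that 331 is composite.

1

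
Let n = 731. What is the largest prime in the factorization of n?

43

731 = 17 · 43
43 is prime.
So 731 = 17 · 43; the largest prime factor is 43.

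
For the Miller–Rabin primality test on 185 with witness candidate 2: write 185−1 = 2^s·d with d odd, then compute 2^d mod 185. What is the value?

185 − 1 = 184 = 2^3 · 23, so d = 23.
2^1 ≡ 2 (mod 185)
2^2 ≡ 2^2 = 4 ≡ 4 (mod 185)
2^4 ≡ 4^2 = 16 ≡ 16 (mod 185)
2^8 ≡ 16^2 = 256 ≡ 71 (mod 185)
2^16 ≡ 71^2 = 5041 ≡ 46 (mod 185)
23 = 16 + 4 + 2 + 1 in binary powers of 2.
So 2^23 ≡ 46 · 16 · 4 · 2 ≡ 153 (mod 185).
Squaring chain: 153 → 99 → 181; never reaches −1, so base 2 is a Miller–Rabin witness that 185 is composite.

153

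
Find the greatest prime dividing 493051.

97

493051 = 13 · 37927
37927 = 17 · 2231
2231 = 23 · 97
97 is prime.
So 493051 = 13 · 17 · 23 · 97; the largest prime factor is 97.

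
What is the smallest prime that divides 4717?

4717 is odd.
Digit sum 19, not divisible by 3.
Ends in 7: not divisible by 5.
7: 4717 = 7·673 + 6
11: 4717 = 11·428 + 9
13: 4717 = 13·362 + 11
17: 4717 = 17·277 + 8
19: 4717 = 19·248 + 5
23: 4717 = 23·205 + 2
29: 4717 = 29·162 + 19
31: 4717 = 31·152 + 5
37: 4717 = 37·127 + 18
41: 4717 = 41·115 + 2
43: 4717 = 43·109 + 30
47: 4717 = 47·100 + 17
53: 4717 = 53·89

53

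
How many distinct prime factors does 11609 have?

3

11609 = 13 · 893
893 = 19 · 47
11609 = 13 · 19 · 47, which has 3 distinct prime factors.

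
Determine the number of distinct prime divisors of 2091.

3

2091 = 3 · 697
697 = 17 · 41
2091 = 3 · 17 · 41, which has 3 distinct prime factors.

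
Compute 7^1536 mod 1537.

7^1 ≡ 7 (mod 1537)
7^2 ≡ 7^2 = 49 ≡ 49 (mod 1537)
7^4 ≡ 49^2 = 2401 ≡ 864 (mod 1537)
7^8 ≡ 864^2 = 746496 ≡ 1051 (mod 1537)
7^16 ≡ 1051^2 = 1104601 ≡ 1035 (mod 1537)
7^32 ≡ 1035^2 = 1071225 ≡ 1473 (mod 1537)
7^64 ≡ 1473^2 = 2169729 ≡ 1022 (mod 1537)
7^128 ≡ 1022^2 = 1044484 ≡ 861 (mod 1537)
7^256 ≡ 861^2 = 741321 ≡ 487 (mod 1537)
7^512 ≡ 487^2 = 237169 ≡ 471 (mod 1537)
7^1024 ≡ 471^2 = 221841 ≡ 513 (mod 1537)
1536 = 1024 + 512 in binary powers of 2.
So 7^1536 ≡ 513 · 471 ≡ 314 (mod 1537).
Since 314 ≠ 1, base 7 is a Fermat witness: 1537 is composite.

314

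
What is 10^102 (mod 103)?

10^1 ≡ 10 (mod 103)
10^2 ≡ 10^2 = 100 ≡ 100 (mod 103)
10^4 ≡ 100^2 = 10000 ≡ 9 (mod 103)
10^8 ≡ 9^2 = 81 ≡ 81 (mod 103)
10^16 ≡ 81^2 = 6561 ≡ 72 (mod 103)
10^32 ≡ 72^2 = 5184 ≡ 34 (mod 103)
10^64 ≡ 34^2 = 1156 ≡ 23 (mod 103)
102 = 64 + 32 + 4 + 2 in binary powers of 2.
So 10^102 ≡ 23 · 34 · 9 · 100 ≡ 1 (mod 103).
Since the result is 1, base 10 gives no evidence that 103 is composite.

1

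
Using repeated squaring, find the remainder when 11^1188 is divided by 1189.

1009

11^1 ≡ 11 (mod 1189)
11^2 ≡ 11^2 = 121 ≡ 121 (mod 1189)
11^4 ≡ 121^2 = 14641 ≡ 373 (mod 1189)
11^8 ≡ 373^2 = 139129 ≡ 16 (mod 1189)
11^16 ≡ 16^2 = 256 ≡ 256 (mod 1189)
11^32 ≡ 256^2 = 65536 ≡ 141 (mod 1189)
11^64 ≡ 141^2 = 19881 ≡ 857 (mod 1189)
11^128 ≡ 857^2 = 734449 ≡ 836 (mod 1189)
11^256 ≡ 836^2 = 698896 ≡ 953 (mod 1189)
11^512 ≡ 953^2 = 908209 ≡ 1002 (mod 1189)
11^1024 ≡ 1002^2 = 1004004 ≡ 488 (mod 1189)
1188 = 1024 + 128 + 32 + 4 in binary powers of 2.
So 11^1188 ≡ 488 · 836 · 141 · 373 ≡ 1009 (mod 1189).
Since 1009 ≠ 1, base 11 is a Fermat witness: 1189 is composite.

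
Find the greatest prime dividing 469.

67

469 = 7 · 67
67 is prime.
So 469 = 7 · 67; the largest prime factor is 67.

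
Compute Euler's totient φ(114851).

Factor: 114851 = 11 · 53 · 197.
φ(114851) = (11−1) · (53−1) · (197−1) = 10 · 52 · 196 = 101920.

101920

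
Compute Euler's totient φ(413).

Factor: 413 = 7 · 59.
φ(413) = (7−1) · (59−1) = 6 · 58 = 348.

348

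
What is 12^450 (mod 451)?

12^1 ≡ 12 (mod 451)
12^2 ≡ 12^2 = 144 ≡ 144 (mod 451)
12^4 ≡ 144^2 = 20736 ≡ 441 (mod 451)
12^8 ≡ 441^2 = 194481 ≡ 100 (mod 451)
12^16 ≡ 100^2 = 10000 ≡ 78 (mod 451)
12^32 ≡ 78^2 = 6084 ≡ 221 (mod 451)
12^64 ≡ 221^2 = 48841 ≡ 133 (mod 451)
12^128 ≡ 133^2 = 17689 ≡ 100 (mod 451)
12^256 ≡ 100^2 = 10000 ≡ 78 (mod 451)
450 = 256 + 128 + 64 + 2 in binary powers of 2.
So 12^450 ≡ 78 · 100 · 133 · 144 ≡ 419 (mod 451).
Since 419 ≠ 1, base 12 is a Fermat witness: 451 is composite.

419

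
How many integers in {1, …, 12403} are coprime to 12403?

Factor: 12403 = 79 · 157.
φ(12403) = (79−1) · (157−1) = 78 · 156 = 12168.

12168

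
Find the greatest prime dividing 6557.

83

6557 = 79 · 83
83 is prime.
So 6557 = 79 · 83; the largest prime factor is 83.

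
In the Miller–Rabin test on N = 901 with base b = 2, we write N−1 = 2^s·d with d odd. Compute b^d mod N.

427

901 − 1 = 900 = 2^2 · 225, so d = 225.
2^1 ≡ 2 (mod 901)
2^2 ≡ 2^2 = 4 ≡ 4 (mod 901)
2^4 ≡ 4^2 = 16 ≡ 16 (mod 901)
2^8 ≡ 16^2 = 256 ≡ 256 (mod 901)
2^16 ≡ 256^2 = 65536 ≡ 664 (mod 901)
2^32 ≡ 664^2 = 440896 ≡ 307 (mod 901)
2^64 ≡ 307^2 = 94249 ≡ 545 (mod 901)
2^128 ≡ 545^2 = 297025 ≡ 596 (mod 901)
225 = 128 + 64 + 32 + 1 in binary powers of 2.
So 2^225 ≡ 596 · 545 · 307 · 2 ≡ 427 (mod 901).
Squaring chain: 427 → 327; never reaches −1, so base 2 is a Miller–Rabin witness that 901 is composite.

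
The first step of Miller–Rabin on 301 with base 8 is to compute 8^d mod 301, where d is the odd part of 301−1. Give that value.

260

301 − 1 = 300 = 2^2 · 75, so d = 75.
8^1 ≡ 8 (mod 301)
8^2 ≡ 8^2 = 64 ≡ 64 (mod 301)
8^4 ≡ 64^2 = 4096 ≡ 183 (mod 301)
8^8 ≡ 183^2 = 33489 ≡ 78 (mod 301)
8^16 ≡ 78^2 = 6084 ≡ 64 (mod 301)
8^32 ≡ 64^2 = 4096 ≡ 183 (mod 301)
8^64 ≡ 183^2 = 33489 ≡ 78 (mod 301)
75 = 64 + 8 + 2 + 1 in binary powers of 2.
So 8^75 ≡ 78 · 78 · 64 · 8 ≡ 260 (mod 301).
Squaring chain: 260 → 176; never reaches −1, so base 8 is a Miller–Rabin witness that 301 is composite.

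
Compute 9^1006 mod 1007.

99

9^1 ≡ 9 (mod 1007)
9^2 ≡ 9^2 = 81 ≡ 81 (mod 1007)
9^4 ≡ 81^2 = 6561 ≡ 519 (mod 1007)
9^8 ≡ 519^2 = 269361 ≡ 492 (mod 1007)
9^16 ≡ 492^2 = 242064 ≡ 384 (mod 1007)
9^32 ≡ 384^2 = 147456 ≡ 434 (mod 1007)
9^64 ≡ 434^2 = 188356 ≡ 47 (mod 1007)
9^128 ≡ 47^2 = 2209 ≡ 195 (mod 1007)
9^256 ≡ 195^2 = 38025 ≡ 766 (mod 1007)
9^512 ≡ 766^2 = 586756 ≡ 682 (mod 1007)
1006 = 512 + 256 + 128 + 64 + 32 + 8 + 4 + 2 in binary powers of 2.
So 9^1006 ≡ 682 · 766 · 195 · 47 · 434 · 492 · 519 · 81 ≡ 99 (mod 1007).
Since 99 ≠ 1, base 9 is a Fermat witness: 1007 is composite.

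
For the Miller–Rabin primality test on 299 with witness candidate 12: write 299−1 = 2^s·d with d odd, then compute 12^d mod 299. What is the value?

285

299 − 1 = 298 = 2^1 · 149, so d = 149.
12^1 ≡ 12 (mod 299)
12^2 ≡ 12^2 = 144 ≡ 144 (mod 299)
12^4 ≡ 144^2 = 20736 ≡ 105 (mod 299)
12^8 ≡ 105^2 = 11025 ≡ 261 (mod 299)
12^16 ≡ 261^2 = 68121 ≡ 248 (mod 299)
12^32 ≡ 248^2 = 61504 ≡ 209 (mod 299)
12^64 ≡ 209^2 = 43681 ≡ 27 (mod 299)
12^128 ≡ 27^2 = 729 ≡ 131 (mod 299)
149 = 128 + 16 + 4 + 1 in binary powers of 2.
So 12^149 ≡ 131 · 248 · 105 · 12 ≡ 285 (mod 299).
Squaring chain: 285; never reaches −1, so base 12 is a Miller–Rabin witness that 299 is composite.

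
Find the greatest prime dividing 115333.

115333 = 29 · 3977
3977 = 41 · 97
97 is prime.
So 115333 = 29 · 41 · 97; the largest prime factor is 97.

97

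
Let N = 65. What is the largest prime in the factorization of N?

13

65 = 5 · 13
13 is prime.
So 65 = 5 · 13; the largest prime factor is 13.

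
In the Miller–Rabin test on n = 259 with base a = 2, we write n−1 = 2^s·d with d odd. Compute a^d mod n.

29

259 − 1 = 258 = 2^1 · 129, so d = 129.
2^1 ≡ 2 (mod 259)
2^2 ≡ 2^2 = 4 ≡ 4 (mod 259)
2^4 ≡ 4^2 = 16 ≡ 16 (mod 259)
2^8 ≡ 16^2 = 256 ≡ 256 (mod 259)
2^16 ≡ 256^2 = 65536 ≡ 9 (mod 259)
2^32 ≡ 9^2 = 81 ≡ 81 (mod 259)
2^64 ≡ 81^2 = 6561 ≡ 86 (mod 259)
2^128 ≡ 86^2 = 7396 ≡ 144 (mod 259)
129 = 128 + 1 in binary powers of 2.
So 2^129 ≡ 144 · 2 ≡ 29 (mod 259).
Squaring chain: 29; never reaches −1, so base 2 is a Miller–Rabin witness that 259 is composite.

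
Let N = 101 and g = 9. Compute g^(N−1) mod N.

1

9^1 ≡ 9 (mod 101)
9^2 ≡ 9^2 = 81 ≡ 81 (mod 101)
9^4 ≡ 81^2 = 6561 ≡ 97 (mod 101)
9^8 ≡ 97^2 = 9409 ≡ 16 (mod 101)
9^16 ≡ 16^2 = 256 ≡ 54 (mod 101)
9^32 ≡ 54^2 = 2916 ≡ 88 (mod 101)
9^64 ≡ 88^2 = 7744 ≡ 68 (mod 101)
100 = 64 + 32 + 4 in binary powers of 2.
So 9^100 ≡ 68 · 88 · 97 ≡ 1 (mod 101).
Since the result is 1, base 9 gives no evidence that 101 is composite.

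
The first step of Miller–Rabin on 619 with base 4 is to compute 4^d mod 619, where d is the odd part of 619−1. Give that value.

619 − 1 = 618 = 2^1 · 309, so d = 309.
4^1 ≡ 4 (mod 619)
4^2 ≡ 4^2 = 16 ≡ 16 (mod 619)
4^4 ≡ 16^2 = 256 ≡ 256 (mod 619)
4^8 ≡ 256^2 = 65536 ≡ 541 (mod 619)
4^16 ≡ 541^2 = 292681 ≡ 513 (mod 619)
4^32 ≡ 513^2 = 263169 ≡ 94 (mod 619)
4^64 ≡ 94^2 = 8836 ≡ 170 (mod 619)
4^128 ≡ 170^2 = 28900 ≡ 426 (mod 619)
4^256 ≡ 426^2 = 181476 ≡ 109 (mod 619)
309 = 256 + 32 + 16 + 4 + 1 in binary powers of 2.
So 4^309 ≡ 109 · 94 · 513 · 256 · 4 ≡ 1 (mod 619).
Since 4^d ≡ 1 (mod 619), base 4 does not prove 619 composite.

1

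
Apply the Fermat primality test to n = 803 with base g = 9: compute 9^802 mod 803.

356

9^1 ≡ 9 (mod 803)
9^2 ≡ 9^2 = 81 ≡ 81 (mod 803)
9^4 ≡ 81^2 = 6561 ≡ 137 (mod 803)
9^8 ≡ 137^2 = 18769 ≡ 300 (mod 803)
9^16 ≡ 300^2 = 90000 ≡ 64 (mod 803)
9^32 ≡ 64^2 = 4096 ≡ 81 (mod 803)
9^64 ≡ 81^2 = 6561 ≡ 137 (mod 803)
9^128 ≡ 137^2 = 18769 ≡ 300 (mod 803)
9^256 ≡ 300^2 = 90000 ≡ 64 (mod 803)
9^512 ≡ 64^2 = 4096 ≡ 81 (mod 803)
802 = 512 + 256 + 32 + 2 in binary powers of 2.
So 9^802 ≡ 81 · 64 · 81 · 81 ≡ 356 (mod 803).
Since 356 ≠ 1, base 9 is a Fermat witness: 803 is composite.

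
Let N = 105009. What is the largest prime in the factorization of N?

71

105009 = 3 · 35003
35003 = 17 · 2059
2059 = 29 · 71
71 is prime.
So 105009 = 3 · 17 · 29 · 71; the largest prime factor is 71.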